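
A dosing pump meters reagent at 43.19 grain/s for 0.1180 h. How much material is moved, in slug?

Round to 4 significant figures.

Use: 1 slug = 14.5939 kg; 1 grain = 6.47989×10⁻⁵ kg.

43.19 grain/s → 0.00279866 kg/s
0.1180 h → 424.8 s
m = ṁ × t = 0.00279866 × 424.8 = 1.18887 kg
In slug: 1.18887 / 14.5939 = 0.0814635 slug

0.08146 slug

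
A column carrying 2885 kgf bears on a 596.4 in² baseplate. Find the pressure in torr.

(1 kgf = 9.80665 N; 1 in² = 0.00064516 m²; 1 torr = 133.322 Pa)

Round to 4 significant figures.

551.5 torr

2885 kgf × 9.80665 → 28292.2 N
596.4 in² × 0.00064516 → 0.384773 m²
P = F / A = 28292.2 N / 0.384773 m² = 73529.6 Pa
73529.6 Pa ÷ (133.322 Pa/torr) = 551.519 torr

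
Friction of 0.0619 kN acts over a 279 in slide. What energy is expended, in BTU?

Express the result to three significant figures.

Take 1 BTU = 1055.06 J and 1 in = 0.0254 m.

0.0619 kN × 1000 → 61.9 N
279 in × 0.0254 → 7.0866 m
W = F × d = 61.9 N × 7.0866 m = 438.661 J
438.661 J ÷ (1055.06 J/BTU) = 0.415769 BTU

0.416 BTU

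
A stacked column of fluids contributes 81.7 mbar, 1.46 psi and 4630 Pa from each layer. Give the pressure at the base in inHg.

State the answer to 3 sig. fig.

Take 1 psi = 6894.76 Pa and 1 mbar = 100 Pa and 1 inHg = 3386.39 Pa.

6.75 inHg

81.7 mbar × 100 = 8170 Pa
1.46 psi × 6894.76 = 10066.3 Pa
4630 Pa (already Pa)
Combined: 8170 + 10066.3 + 4630 = 22866.3 Pa
In inHg: 22866.3 / 3386.39 = 6.75241 inHg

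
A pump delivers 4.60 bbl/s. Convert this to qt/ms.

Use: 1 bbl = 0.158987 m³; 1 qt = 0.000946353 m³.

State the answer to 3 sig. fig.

0.773 qt/ms

4.60 bbl/s × 0.158987 m³/bbl = 0.73134 m³/s
0.73134 m³/s ÷ 0.000946353 m³/qt × 0.001 s/ms = 0.772798 qt/ms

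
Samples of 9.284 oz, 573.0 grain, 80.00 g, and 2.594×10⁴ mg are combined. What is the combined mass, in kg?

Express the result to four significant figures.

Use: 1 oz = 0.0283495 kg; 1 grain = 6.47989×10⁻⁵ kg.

0.4063 kg

9.284 oz × 0.0283495 → 0.263197 kg
573.0 grain × 6.47989×10⁻⁵ → 0.0371298 kg
80.00 g × 0.001 → 0.08 kg
2.594×10⁴ mg × 10⁻⁶ → 0.02594 kg
Total: 0.263197 + 0.0371298 + 0.08 + 0.02594 = 0.406267 kg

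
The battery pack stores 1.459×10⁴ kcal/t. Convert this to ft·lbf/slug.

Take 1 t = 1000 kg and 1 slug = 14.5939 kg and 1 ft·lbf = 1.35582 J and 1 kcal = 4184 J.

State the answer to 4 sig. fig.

6.571×10⁵ ft·lbf/slug

1.459×10⁴ kcal/t × 4184 J/kcal ÷ 1000 kg/t = 61044.6 J/kg
61044.6 J/kg ÷ 1.35582 J/ft·lbf × 14.5939 kg/slug = 657077 ft·lbf/slug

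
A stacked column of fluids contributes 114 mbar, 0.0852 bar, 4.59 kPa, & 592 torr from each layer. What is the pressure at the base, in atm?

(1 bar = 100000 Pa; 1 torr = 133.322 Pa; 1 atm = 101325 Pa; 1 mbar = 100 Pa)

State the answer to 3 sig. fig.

114 mbar × 100 = 11400 Pa
0.0852 bar × 100000 = 8520 Pa
4.59 kPa × 1000 = 4590 Pa
592 torr × 133.322 = 78926.6 Pa
Sum: 11400 + 8520 + 4590 + 78926.6 = 103437 Pa
In atm: 103437 / 101325 = 1.02084 atm

1.02 atm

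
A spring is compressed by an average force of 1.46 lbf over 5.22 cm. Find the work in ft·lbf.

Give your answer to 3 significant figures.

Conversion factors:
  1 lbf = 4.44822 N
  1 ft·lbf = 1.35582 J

0.250 ft·lbf

1.46 lbf × 4.44822 → 6.4944 N
5.22 cm × 0.01 → 0.0522 m
W = F × d = 6.4944 N × 0.0522 m = 0.339008 J
0.339008 J ÷ (1.35582 J/ft·lbf) = 0.250039 ft·lbf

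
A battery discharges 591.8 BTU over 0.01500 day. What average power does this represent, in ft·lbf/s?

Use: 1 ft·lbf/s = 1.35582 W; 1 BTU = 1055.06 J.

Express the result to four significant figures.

591.8 BTU × 1055.06 = 624385 J
0.01500 day × 86400 = 1296 s
P = E / t = 624385 J / 1296 s = 481.779 W
481.779 W ÷ (1.35582 W/ft·lbf/s) = 355.341 ft·lbf/s

355.3 ft·lbf/s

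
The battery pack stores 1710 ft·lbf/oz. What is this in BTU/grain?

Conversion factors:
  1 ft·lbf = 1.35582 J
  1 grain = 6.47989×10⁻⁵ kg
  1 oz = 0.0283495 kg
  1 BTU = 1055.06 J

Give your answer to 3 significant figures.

0.00502 BTU/grain

1710 ft·lbf/oz × 1.35582 J/ft·lbf ÷ 0.0283495 kg/oz = 81781.1 J/kg
81781.1 J/kg ÷ 1055.06 J/BTU × 6.47989×10⁻⁵ kg/grain = 0.00502277 BTU/grain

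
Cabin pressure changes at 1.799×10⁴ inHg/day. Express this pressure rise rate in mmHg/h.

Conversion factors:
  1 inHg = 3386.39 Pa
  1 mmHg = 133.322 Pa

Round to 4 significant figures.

1.904×10⁴ mmHg/h

1.799×10⁴ inHg/day × 3386.39 Pa/inHg ÷ 86400 s/day = 705.106 Pa/s
705.106 Pa/s ÷ 133.322 Pa/mmHg × 3600 s/h = 19039.5 mmHg/h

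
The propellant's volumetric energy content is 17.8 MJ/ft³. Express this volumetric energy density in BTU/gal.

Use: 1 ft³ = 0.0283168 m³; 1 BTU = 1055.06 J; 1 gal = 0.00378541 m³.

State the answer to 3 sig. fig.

17.8 MJ/ft³ × 1000000 J/MJ ÷ 0.0283168 m³/ft³ = 6.28602×10⁸ J/m³
6.28602×10⁸ J/m³ ÷ 1055.06 J/BTU × 0.00378541 m³/gal = 2255.34 BTU/gal

2260 BTU/gal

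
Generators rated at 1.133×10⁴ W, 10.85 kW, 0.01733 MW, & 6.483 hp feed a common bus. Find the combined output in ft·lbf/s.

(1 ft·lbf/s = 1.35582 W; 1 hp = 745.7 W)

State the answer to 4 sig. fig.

1.133×10⁴ W (already W)
10.85 kW × 1000 = 10850 W
0.01733 MW × 1000000 = 17330 W
6.483 hp × 745.7 = 4834.37 W
Sum: 11330 + 10850 + 17330 + 4834.37 = 44344.4 W
In ft·lbf/s: 44344.4 / 1.35582 = 32706.7 ft·lbf/s

3.271×10⁴ ft·lbf/s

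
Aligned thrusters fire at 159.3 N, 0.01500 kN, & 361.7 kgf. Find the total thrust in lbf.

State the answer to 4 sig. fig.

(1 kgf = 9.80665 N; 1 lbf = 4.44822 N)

836.6 lbf

159.3 N (already N)
0.01500 kN × 1000 = 15 N
361.7 kgf × 9.80665 = 3547.07 N
Total: 159.3 + 15 + 3547.07 = 3721.37 N
In lbf: 3721.37 / 4.44822 = 836.598 lbf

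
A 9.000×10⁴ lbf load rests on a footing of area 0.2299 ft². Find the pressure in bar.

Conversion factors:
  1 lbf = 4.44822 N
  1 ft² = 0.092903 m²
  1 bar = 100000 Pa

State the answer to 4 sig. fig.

187.4 bar

9.000×10⁴ lbf × 4.44822 = 400340 N
0.2299 ft² × 0.092903 = 0.0213584 m²
P = F / A = 400340 N / 0.0213584 m² = 1.87439×10⁷ Pa
1.87439×10⁷ Pa ÷ (100000 Pa/bar) = 187.439 bar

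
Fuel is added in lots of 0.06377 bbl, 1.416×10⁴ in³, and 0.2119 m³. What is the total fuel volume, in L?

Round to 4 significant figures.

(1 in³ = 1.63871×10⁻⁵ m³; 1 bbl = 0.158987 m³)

0.06377 bbl × 0.158987 = 0.0101386 m³
1.416×10⁴ in³ × 1.63871×10⁻⁵ = 0.232041 m³
0.2119 m³ (already m³)
Combined: 0.0101386 + 0.232041 + 0.2119 = 0.45408 m³
In L: 0.45408 / 0.001 = 454.08 L

454.1 L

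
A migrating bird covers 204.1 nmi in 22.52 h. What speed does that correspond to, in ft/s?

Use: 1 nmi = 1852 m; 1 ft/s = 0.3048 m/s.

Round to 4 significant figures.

204.1 nmi × 1852 = 377993 m
22.52 h × 3600 = 81072 s
v = d / t = 377993 m / 81072 s = 4.66244 m/s
4.66244 m/s ÷ (0.3048 m/s/ft/s) = 15.2967 ft/s

15.30 ft/s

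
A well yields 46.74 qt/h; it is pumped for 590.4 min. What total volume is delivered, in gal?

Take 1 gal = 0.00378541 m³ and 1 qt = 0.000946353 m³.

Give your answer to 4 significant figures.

46.74 qt/h → 1.22868×10⁻⁵ m³/s
590.4 min → 35424 s
V = Q × t = 1.22868×10⁻⁵ × 35424 = 0.435248 m³
In gal: 0.435248 / 0.00378541 = 114.98 gal

115.0 gal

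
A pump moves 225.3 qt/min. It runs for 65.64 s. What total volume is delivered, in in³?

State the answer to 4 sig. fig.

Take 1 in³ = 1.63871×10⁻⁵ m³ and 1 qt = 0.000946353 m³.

225.3 qt/min → 0.00355356 m³/s
V = Q × t = 0.00355356 × 65.64 = 0.233256 m³
In in³: 0.233256 / 1.63871×10⁻⁵ = 14234.1 in³

1.423×10⁴ in³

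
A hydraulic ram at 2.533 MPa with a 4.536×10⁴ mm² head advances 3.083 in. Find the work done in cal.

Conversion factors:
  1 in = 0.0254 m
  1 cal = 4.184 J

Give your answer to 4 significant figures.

2.533 MPa → 2.533×10⁶ Pa
4.536×10⁴ mm² → 0.04536 m²
F = P × A = 2.533×10⁶ × 0.04536 = 114897 N
3.083 in → 0.0783082 m
W = F × d = 114897 × 0.0783082 = 8997.38 J
In cal: 8997.38 / 4.184 = 2150.43 cal

2150 cal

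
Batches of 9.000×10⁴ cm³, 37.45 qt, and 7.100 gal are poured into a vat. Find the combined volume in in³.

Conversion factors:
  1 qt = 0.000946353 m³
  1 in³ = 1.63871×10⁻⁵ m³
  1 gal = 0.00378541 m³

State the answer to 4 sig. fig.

9295 in³

9.000×10⁴ cm³ × 10⁻⁶ = 0.09 m³
37.45 qt × 0.000946353 = 0.0354409 m³
7.100 gal × 0.00378541 = 0.0268764 m³
Combined: 0.09 + 0.0354409 + 0.0268764 = 0.152317 m³
In in³: 0.152317 / 1.63871×10⁻⁵ = 9294.93 in³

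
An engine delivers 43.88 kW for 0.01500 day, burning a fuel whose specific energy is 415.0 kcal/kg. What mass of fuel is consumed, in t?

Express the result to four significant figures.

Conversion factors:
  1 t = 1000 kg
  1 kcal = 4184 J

43.88 kW → 43880 W
0.01500 day → 1296 s
E = P × t = 43880 × 1296 = 5.68685×10⁷ J
415.0 kcal/kg → 1.73636×10⁶ J/kg
m = E / e_s = 5.68685×10⁷ / 1.73636×10⁶ = 32.7516 kg
In t: 32.7516 / 1000 = 0.0327516 t

0.03275 t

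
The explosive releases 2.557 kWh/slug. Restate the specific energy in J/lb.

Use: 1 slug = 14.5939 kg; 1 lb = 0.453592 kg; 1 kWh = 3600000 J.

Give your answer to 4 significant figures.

2.557 kWh/slug × 3600000 J/kWh ÷ 14.5939 kg/slug = 630757 J/kg
630757 J/kg × 0.453592 kg/lb = 286106 J/lb

2.861×10⁵ J/lb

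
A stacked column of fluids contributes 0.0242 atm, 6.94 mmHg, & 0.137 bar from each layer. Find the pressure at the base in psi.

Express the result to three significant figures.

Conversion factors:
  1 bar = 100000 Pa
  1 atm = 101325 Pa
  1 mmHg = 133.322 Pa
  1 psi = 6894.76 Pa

0.0242 atm × 101325 = 2452.06 Pa
6.94 mmHg × 133.322 = 925.255 Pa
0.137 bar × 100000 = 13700 Pa
Total: 2452.06 + 925.255 + 13700 = 17077.3 Pa
In psi: 17077.3 / 6894.76 = 2.47685 psi

2.48 psi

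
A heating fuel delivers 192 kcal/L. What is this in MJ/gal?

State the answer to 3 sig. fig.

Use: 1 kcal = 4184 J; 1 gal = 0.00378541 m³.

192 kcal/L × 4184 J/kcal ÷ 0.001 m³/L = 8.03328×10⁸ J/m³
8.03328×10⁸ J/m³ ÷ 1000000 J/MJ × 0.00378541 m³/gal = 3.04093 MJ/gal

3.04 MJ/gal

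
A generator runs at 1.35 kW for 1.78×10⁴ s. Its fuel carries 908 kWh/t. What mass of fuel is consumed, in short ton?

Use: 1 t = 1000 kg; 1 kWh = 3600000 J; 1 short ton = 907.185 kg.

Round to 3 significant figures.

0.00810 short ton

1.35 kW → 1350 W
E = P × t = 1350 × 17800 = 2.403×10⁷ J
908 kWh/t → 3.2688×10⁶ J/kg
m = E / e_s = 2.403×10⁷ / 3.2688×10⁶ = 7.35132 kg
In short ton: 7.35132 / 907.185 = 0.00810344 short ton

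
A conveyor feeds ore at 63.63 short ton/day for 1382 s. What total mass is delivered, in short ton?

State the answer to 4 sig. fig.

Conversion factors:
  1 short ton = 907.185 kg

63.63 short ton/day → 0.668104 kg/s
m = ṁ × t = 0.668104 × 1382 = 923.32 kg
In short ton: 923.32 / 907.185 = 1.01779 short ton

1.018 short ton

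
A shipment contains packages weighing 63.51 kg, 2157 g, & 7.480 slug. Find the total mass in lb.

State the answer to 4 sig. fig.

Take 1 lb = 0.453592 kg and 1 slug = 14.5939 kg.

63.51 kg (already kg)
2157 g × 0.001 = 2.157 kg
7.480 slug × 14.5939 = 109.162 kg
Combined: 63.51 + 2.157 + 109.162 = 174.829 kg
In lb: 174.829 / 0.453592 = 385.432 lb

385.4 lb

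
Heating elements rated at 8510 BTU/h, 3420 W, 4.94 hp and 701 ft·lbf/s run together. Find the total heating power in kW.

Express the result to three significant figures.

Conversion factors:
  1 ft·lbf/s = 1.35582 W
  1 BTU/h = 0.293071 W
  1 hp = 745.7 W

8510 BTU/h × 0.293071 = 2494.03 W
3420 W (already W)
4.94 hp × 745.7 = 3683.76 W
701 ft·lbf/s × 1.35582 = 950.43 W
Total: 2494.03 + 3420 + 3683.76 + 950.43 = 10548.2 W
In kW: 10548.2 / 1000 = 10.5482 kW

10.5 kW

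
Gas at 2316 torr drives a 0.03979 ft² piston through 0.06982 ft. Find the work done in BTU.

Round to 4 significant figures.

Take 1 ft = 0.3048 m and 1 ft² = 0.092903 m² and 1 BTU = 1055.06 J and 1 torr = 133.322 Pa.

2316 torr → 308774 Pa
0.03979 ft² → 0.00369661 m²
F = P × A = 308774 × 0.00369661 = 1141.42 N
0.06982 ft → 0.0212811 m
W = F × d = 1141.42 × 0.0212811 = 24.2907 J
In BTU: 24.2907 / 1055.06 = 0.0230231 BTU

0.02302 BTU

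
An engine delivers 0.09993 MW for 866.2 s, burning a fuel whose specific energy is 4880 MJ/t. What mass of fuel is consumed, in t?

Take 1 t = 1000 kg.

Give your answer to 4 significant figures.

0.09993 MW → 99930 W
E = P × t = 99930 × 866.2 = 8.65594×10⁷ J
4880 MJ/t → 4.88×10⁶ J/kg
m = E / e_s = 8.65594×10⁷ / 4.88×10⁶ = 17.7376 kg
In t: 17.7376 / 1000 = 0.0177376 t

0.01774 t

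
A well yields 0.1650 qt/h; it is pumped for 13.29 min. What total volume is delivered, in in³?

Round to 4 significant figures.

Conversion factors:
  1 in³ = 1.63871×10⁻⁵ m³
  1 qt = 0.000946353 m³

2.111 in³

0.1650 qt/h → 4.33745×10⁻⁸ m³/s
13.29 min → 797.4 s
V = Q × t = 4.33745×10⁻⁸ × 797.4 = 3.45868×10⁻⁵ m³
In in³: 3.45868×10⁻⁵ / 1.63871×10⁻⁵ = 2.11061 in³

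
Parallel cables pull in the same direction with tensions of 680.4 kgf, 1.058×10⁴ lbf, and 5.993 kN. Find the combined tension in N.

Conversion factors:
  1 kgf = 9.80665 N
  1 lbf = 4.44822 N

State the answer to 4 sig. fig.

5.973×10⁴ N

680.4 kgf × 9.80665 = 6672.44 N
1.058×10⁴ lbf × 4.44822 = 47062.2 N
5.993 kN × 1000 = 5993 N
Total: 6672.44 + 47062.2 + 5993 = 59727.6 N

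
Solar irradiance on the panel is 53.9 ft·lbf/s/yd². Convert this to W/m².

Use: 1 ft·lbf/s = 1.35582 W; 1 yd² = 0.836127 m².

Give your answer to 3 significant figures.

87.4 W/m²

53.9 ft·lbf/s/yd² × 1.35582 W/ft·lbf/s ÷ 0.836127 m²/yd² = 87.4014 W/m²
87.4014 W/m²  = 87.4014 W/m²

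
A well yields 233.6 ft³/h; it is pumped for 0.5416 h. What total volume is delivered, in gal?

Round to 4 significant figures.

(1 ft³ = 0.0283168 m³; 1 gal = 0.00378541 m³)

233.6 ft³/h → 0.00183745 m³/s
0.5416 h → 1949.76 s
V = Q × t = 0.00183745 × 1949.76 = 3.58259 m³
In gal: 3.58259 / 0.00378541 = 946.421 gal

946.4 gal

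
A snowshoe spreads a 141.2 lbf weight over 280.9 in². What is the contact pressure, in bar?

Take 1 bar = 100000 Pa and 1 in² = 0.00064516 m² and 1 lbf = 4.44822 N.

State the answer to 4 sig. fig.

0.03466 bar

141.2 lbf × 4.44822 = 628.089 N
280.9 in² × 0.00064516 = 0.181225 m²
P = F / A = 628.089 N / 0.181225 m² = 3465.8 Pa
3465.8 Pa ÷ (100000 Pa/bar) = 0.034658 bar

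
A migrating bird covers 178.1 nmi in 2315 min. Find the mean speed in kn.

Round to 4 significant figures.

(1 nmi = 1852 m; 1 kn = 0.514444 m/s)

178.1 nmi × 1852 = 329841 m
2315 min × 60 = 138900 s
v = d / t = 329841 m / 138900 s = 2.37467 m/s
2.37467 m/s ÷ (0.514444 m/s/kn) = 4.61599 kn

4.616 kn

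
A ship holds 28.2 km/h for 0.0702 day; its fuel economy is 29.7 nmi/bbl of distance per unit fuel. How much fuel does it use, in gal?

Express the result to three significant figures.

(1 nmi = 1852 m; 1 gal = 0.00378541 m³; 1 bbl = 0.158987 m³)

28.2 km/h → 7.83333 m/s
0.0702 day → 6065.28 s
d = v × t = 7.83333 × 6065.28 = 47511.3 m
29.7 nmi/bbl → 345968 m/m³
V = d / (distance per unit fuel) = 47511.3 / 345968 = 0.137329 m³
In gal: 0.137329 / 0.00378541 = 36.2785 gal

36.3 gal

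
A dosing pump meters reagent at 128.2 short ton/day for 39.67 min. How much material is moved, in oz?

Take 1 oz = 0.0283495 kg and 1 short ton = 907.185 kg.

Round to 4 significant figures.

1.130×10⁵ oz

128.2 short ton/day → 1.34608 kg/s
39.67 min → 2380.2 s
m = ṁ × t = 1.34608 × 2380.2 = 3203.94 kg
In oz: 3203.94 / 0.0283495 = 113016 oz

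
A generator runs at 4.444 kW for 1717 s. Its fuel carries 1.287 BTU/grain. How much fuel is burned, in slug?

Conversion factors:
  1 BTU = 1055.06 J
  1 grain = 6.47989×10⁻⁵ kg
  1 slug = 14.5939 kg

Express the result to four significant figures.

4.444 kW → 4444 W
E = P × t = 4444 × 1717 = 7.63035×10⁶ J
1.287 BTU/grain → 2.0955×10⁷ J/kg
m = E / e_s = 7.63035×10⁶ / 2.0955×10⁷ = 0.36413 kg
In slug: 0.36413 / 14.5939 = 0.0249508 slug

0.02495 slug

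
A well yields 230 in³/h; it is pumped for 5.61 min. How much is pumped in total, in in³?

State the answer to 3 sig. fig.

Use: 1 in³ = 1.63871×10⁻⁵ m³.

230 in³/h → 1.04695×10⁻⁶ m³/s
5.61 min → 336.6 s
V = Q × t = 1.04695×10⁻⁶ × 336.6 = 3.52403×10⁻⁴ m³
In in³: 3.52403×10⁻⁴ / 1.63871×10⁻⁵ = 21.5049 in³

21.5 in³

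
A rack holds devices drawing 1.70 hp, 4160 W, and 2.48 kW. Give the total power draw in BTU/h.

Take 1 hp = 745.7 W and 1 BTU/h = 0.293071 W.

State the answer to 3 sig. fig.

2.70×10⁴ BTU/h

1.70 hp × 745.7 = 1267.69 W
4160 W (already W)
2.48 kW × 1000 = 2480 W
Total: 1267.69 + 4160 + 2480 = 7907.69 W
In BTU/h: 7907.69 / 0.293071 = 26982.2 BTU/h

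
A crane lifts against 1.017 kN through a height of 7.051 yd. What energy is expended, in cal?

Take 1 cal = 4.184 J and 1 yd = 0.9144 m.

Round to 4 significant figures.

1567 cal

1.017 kN × 1000 → 1017 N
7.051 yd × 0.9144 → 6.44743 m
W = F × d = 1017 N × 6.44743 m = 6557.04 J
6557.04 J ÷ (4.184 J/cal) = 1567.17 cal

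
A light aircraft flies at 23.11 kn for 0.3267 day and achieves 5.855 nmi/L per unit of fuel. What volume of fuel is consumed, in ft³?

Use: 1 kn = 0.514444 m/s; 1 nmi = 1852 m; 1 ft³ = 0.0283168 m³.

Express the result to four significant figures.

1.093 ft³

23.11 kn → 11.8888 m/s
0.3267 day → 28226.9 s
d = v × t = 11.8888 × 28226.9 = 335584 m
5.855 nmi/L → 1.08435×10⁷ m/m³
V = d / (distance per unit fuel) = 335584 / 1.08435×10⁷ = 0.0309479 m³
In ft³: 0.0309479 / 0.0283168 = 1.09292 ft³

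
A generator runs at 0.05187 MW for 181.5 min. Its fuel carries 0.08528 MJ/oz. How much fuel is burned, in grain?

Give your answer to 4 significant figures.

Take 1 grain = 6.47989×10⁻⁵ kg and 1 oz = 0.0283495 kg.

0.05187 MW → 51870 W
181.5 min → 10890 s
E = P × t = 51870 × 10890 = 5.64864×10⁸ J
0.08528 MJ/oz → 3.00817×10⁶ J/kg
m = E / e_s = 5.64864×10⁸ / 3.00817×10⁶ = 187.777 kg
In grain: 187.777 / 6.47989×10⁻⁵ = 2.89784×10⁶ grain

2.898×10⁶ grain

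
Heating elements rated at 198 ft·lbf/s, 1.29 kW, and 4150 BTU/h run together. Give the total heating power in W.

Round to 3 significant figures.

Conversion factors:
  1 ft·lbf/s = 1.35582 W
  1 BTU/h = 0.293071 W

2770 W

198 ft·lbf/s × 1.35582 = 268.452 W
1.29 kW × 1000 = 1290 W
4150 BTU/h × 0.293071 = 1216.24 W
Total: 268.452 + 1290 + 1216.24 = 2774.69 W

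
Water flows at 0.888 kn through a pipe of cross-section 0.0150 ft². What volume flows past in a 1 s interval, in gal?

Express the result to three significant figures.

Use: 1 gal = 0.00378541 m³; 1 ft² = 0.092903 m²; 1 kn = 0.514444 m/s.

0.168 gal

0.888 kn × 0.514444 = 0.456826 m/s
0.0150 ft² × 0.092903 = 0.00139354 m²
V = v × A × t = 0.456826 m/s × 0.00139354 m² × 1 s = 6.36605×10⁻⁴ m³
6.36605×10⁻⁴ m³ ÷ (0.00378541 m³/gal) = 0.168173 gal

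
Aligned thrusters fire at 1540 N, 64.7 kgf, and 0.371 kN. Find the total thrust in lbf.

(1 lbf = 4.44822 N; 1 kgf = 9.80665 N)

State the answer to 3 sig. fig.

572 lbf

1540 N (already N)
64.7 kgf × 9.80665 → 634.49 N
0.371 kN × 1000 → 371 N
Sum: 1540 + 634.49 + 371 = 2545.49 N
In lbf: 2545.49 / 4.44822 = 572.249 lbf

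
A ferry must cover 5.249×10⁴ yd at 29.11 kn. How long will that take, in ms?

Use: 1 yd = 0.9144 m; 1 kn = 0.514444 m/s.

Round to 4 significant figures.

3.205×10⁶ ms

5.249×10⁴ yd × 0.9144 = 47996.9 m
29.11 kn × 0.514444 = 14.9755 m/s
t = d / v = 47996.9 m / 14.9755 m/s = 3205.03 s
3205.03 s ÷ (0.001 s/ms) = 3.20503×10⁶ ms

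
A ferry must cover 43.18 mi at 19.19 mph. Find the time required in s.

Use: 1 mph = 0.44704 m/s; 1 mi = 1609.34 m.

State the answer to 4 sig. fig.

8100 s

43.18 mi × 1609.34 → 69491.3 m
19.19 mph × 0.44704 → 8.5787 m/s
t = d / v = 69491.3 m / 8.5787 m/s = 8100.45 s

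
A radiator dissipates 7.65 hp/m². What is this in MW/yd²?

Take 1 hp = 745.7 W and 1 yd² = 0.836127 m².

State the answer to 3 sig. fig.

0.00477 MW/yd²

7.65 hp/m² × 745.7 W/hp = 5704.6 W/m²
5704.6 W/m² ÷ 1000000 W/MW × 0.836127 m²/yd² = 0.00476977 MW/yd²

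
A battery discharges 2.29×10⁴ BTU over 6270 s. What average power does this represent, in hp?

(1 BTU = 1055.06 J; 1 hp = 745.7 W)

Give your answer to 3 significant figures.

2.29×10⁴ BTU × 1055.06 → 2.41609×10⁷ J
P = E / t = 2.41609×10⁷ J / 6270 s = 3853.41 W
3853.41 W ÷ (745.7 W/hp) = 5.16751 hp

5.17 hp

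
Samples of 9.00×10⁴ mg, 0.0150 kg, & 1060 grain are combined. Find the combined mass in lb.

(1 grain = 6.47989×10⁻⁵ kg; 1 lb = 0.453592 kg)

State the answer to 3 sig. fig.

0.383 lb

9.00×10⁴ mg × 10⁻⁶ = 0.09 kg
0.0150 kg (already kg)
1060 grain × 6.47989×10⁻⁵ = 0.0686868 kg
Sum: 0.09 + 0.015 + 0.0686868 = 0.173687 kg
In lb: 0.173687 / 0.453592 = 0.382915 lb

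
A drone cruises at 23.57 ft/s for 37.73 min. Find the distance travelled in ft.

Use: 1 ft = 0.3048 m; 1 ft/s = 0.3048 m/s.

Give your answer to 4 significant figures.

5.336×10⁴ ft

23.57 ft/s × 0.3048 → 7.18414 m/s
37.73 min × 60 → 2263.8 s
d = v × t = 7.18414 m/s × 2263.8 s = 16263.5 m
16263.5 m ÷ (0.3048 m/ft) = 53357.9 ft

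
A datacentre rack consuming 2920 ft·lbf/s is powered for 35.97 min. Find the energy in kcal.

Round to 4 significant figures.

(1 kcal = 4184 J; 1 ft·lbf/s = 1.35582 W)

2920 ft·lbf/s × 1.35582 → 3958.99 W
35.97 min × 60 → 2158.2 s
E = P × t = 3958.99 W × 2158.2 s = 8.54429×10⁶ J
8.54429×10⁶ J ÷ (4184 J/kcal) = 2042.13 kcal

2042 kcal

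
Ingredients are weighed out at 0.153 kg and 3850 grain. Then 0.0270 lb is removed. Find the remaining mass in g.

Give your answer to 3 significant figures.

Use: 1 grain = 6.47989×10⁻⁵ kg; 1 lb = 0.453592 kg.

0.153 kg (already kg)
3850 grain × 6.47989×10⁻⁵ → 0.249476 kg
0.0270 lb × 0.453592 → 0.012247 kg
Result: 0.153 + 0.249476 − 0.012247 = 0.390229 kg
In g: 0.390229 / 0.001 = 390.229 g

390 g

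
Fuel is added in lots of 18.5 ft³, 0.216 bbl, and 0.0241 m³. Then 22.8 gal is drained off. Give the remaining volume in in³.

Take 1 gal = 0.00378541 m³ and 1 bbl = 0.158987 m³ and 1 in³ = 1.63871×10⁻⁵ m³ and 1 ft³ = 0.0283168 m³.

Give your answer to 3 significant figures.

3.03×10⁴ in³

18.5 ft³ × 0.0283168 → 0.523861 m³
0.216 bbl × 0.158987 → 0.0343412 m³
0.0241 m³ (already m³)
22.8 gal × 0.00378541 → 0.0863073 m³
Result: 0.523861 + 0.0343412 + 0.0241 − 0.0863073 = 0.495995 m³
In in³: 0.495995 / 1.63871×10⁻⁵ = 30267.4 in³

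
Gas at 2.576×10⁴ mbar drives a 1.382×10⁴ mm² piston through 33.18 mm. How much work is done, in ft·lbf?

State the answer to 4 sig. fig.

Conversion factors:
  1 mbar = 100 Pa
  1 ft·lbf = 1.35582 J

871.2 ft·lbf

2.576×10⁴ mbar → 2.576×10⁶ Pa
1.382×10⁴ mm² → 0.01382 m²
F = P × A = 2.576×10⁶ × 0.01382 = 35600.3 N
33.18 mm → 0.03318 m
W = F × d = 35600.3 × 0.03318 = 1181.22 J
In ft·lbf: 1181.22 / 1.35582 = 871.222 ft·lbf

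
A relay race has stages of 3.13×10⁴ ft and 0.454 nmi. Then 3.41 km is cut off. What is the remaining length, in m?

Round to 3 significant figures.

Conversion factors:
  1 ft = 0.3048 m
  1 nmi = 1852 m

6970 m

3.13×10⁴ ft × 0.3048 → 9540.24 m
0.454 nmi × 1852 → 840.808 m
3.41 km × 1000 → 3410 m
Sum: 9540.24 + 840.808 − 3410 = 6971.05 m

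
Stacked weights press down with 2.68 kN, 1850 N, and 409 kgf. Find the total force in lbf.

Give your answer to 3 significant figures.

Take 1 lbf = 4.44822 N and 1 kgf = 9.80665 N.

1920 lbf

2.68 kN × 1000 → 2680 N
1850 N (already N)
409 kgf × 9.80665 → 4010.92 N
Combined: 2680 + 1850 + 4010.92 = 8540.92 N
In lbf: 8540.92 / 4.44822 = 1920.08 lbf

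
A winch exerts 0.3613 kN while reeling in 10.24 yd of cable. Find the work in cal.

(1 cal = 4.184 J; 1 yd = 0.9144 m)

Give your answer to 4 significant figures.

808.6 cal

0.3613 kN × 1000 → 361.3 N
10.24 yd × 0.9144 → 9.36346 m
W = F × d = 361.3 N × 9.36346 m = 3383.02 J
3383.02 J ÷ (4.184 J/cal) = 808.561 cal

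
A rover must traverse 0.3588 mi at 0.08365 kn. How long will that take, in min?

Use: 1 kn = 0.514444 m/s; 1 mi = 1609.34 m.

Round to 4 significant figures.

0.3588 mi × 1609.34 → 577.431 m
0.08365 kn × 0.514444 → 0.0430332 m/s
t = d / v = 577.431 m / 0.0430332 m/s = 13418.3 s
13418.3 s ÷ (60 s/min) = 223.638 min

223.6 min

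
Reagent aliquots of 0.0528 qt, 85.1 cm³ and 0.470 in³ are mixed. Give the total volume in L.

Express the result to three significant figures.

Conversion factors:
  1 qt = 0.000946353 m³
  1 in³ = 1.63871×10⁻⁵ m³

0.143 L

0.0528 qt × 0.000946353 = 4.99674×10⁻⁵ m³
85.1 cm³ × 10⁻⁶ = 8.51×10⁻⁵ m³
0.470 in³ × 1.63871×10⁻⁵ = 7.70194×10⁻⁶ m³
Sum: 4.99674×10⁻⁵ + 8.51×10⁻⁵ + 7.70194×10⁻⁶ = 1.42769×10⁻⁴ m³
In L: 1.42769×10⁻⁴ / 0.001 = 0.142769 L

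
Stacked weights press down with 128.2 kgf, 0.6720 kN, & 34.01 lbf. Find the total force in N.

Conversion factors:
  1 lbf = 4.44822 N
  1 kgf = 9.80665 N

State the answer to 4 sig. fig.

128.2 kgf × 9.80665 = 1257.21 N
0.6720 kN × 1000 = 672 N
34.01 lbf × 4.44822 = 151.284 N
Combined: 1257.21 + 672 + 151.284 = 2080.49 N

2080 N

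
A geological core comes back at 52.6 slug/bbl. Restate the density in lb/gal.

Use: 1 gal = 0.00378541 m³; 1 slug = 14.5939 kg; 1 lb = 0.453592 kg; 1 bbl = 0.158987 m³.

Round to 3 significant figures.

52.6 slug/bbl × 14.5939 kg/slug ÷ 0.158987 m³/bbl = 4828.31 kg/m³
4828.31 kg/m³ ÷ 0.453592 kg/lb × 0.00378541 m³/gal = 40.2942 lb/gal

40.3 lb/gal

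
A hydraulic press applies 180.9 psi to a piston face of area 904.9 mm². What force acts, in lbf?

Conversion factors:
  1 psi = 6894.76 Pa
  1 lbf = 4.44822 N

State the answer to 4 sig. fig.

180.9 psi × 6894.76 = 1.24726×10⁶ Pa
904.9 mm² × 10⁻⁶ = 9.049×10⁻⁴ m²
F = P × A = 1.24726×10⁶ Pa × 9.049×10⁻⁴ m² = 1128.65 N
1128.65 N ÷ (4.44822 N/lbf) = 253.731 lbf

253.7 lbf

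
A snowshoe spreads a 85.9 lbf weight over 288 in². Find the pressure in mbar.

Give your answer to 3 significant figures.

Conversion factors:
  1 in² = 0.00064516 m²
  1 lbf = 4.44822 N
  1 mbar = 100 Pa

85.9 lbf × 4.44822 = 382.102 N
288 in² × 0.00064516 = 0.185806 m²
P = F / A = 382.102 N / 0.185806 m² = 2056.46 Pa
2056.46 Pa ÷ (100 Pa/mbar) = 20.5646 mbar

20.6 mbar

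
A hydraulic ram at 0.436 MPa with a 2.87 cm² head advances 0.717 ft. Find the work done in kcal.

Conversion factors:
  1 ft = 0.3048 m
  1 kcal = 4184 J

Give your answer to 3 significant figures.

0.436 MPa → 436000 Pa
2.87 cm² → 2.87×10⁻⁴ m²
F = P × A = 436000 × 2.87×10⁻⁴ = 125.132 N
0.717 ft → 0.218542 m
W = F × d = 125.132 × 0.218542 = 27.3466 J
In kcal: 27.3466 / 4184 = 0.00653599 kcal

0.00654 kcal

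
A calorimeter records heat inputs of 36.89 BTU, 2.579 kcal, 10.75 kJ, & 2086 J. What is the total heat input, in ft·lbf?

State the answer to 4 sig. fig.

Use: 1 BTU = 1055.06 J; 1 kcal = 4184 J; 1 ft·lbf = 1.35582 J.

36.89 BTU × 1055.06 → 38921.2 J
2.579 kcal × 4184 → 10790.5 J
10.75 kJ × 1000 → 10750 J
2086 J (already J)
Sum: 38921.2 + 10790.5 + 10750 + 2086 = 62547.7 J
In ft·lbf: 62547.7 / 1.35582 = 46132.7 ft·lbf

4.613×10⁴ ft·lbf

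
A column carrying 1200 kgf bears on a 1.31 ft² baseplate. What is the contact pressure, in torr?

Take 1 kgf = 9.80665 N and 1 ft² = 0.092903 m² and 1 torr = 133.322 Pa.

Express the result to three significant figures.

1200 kgf × 9.80665 → 11768 N
1.31 ft² × 0.092903 → 0.121703 m²
P = F / A = 11768 N / 0.121703 m² = 96694.4 Pa
96694.4 Pa ÷ (133.322 Pa/torr) = 725.27 torr

725 torr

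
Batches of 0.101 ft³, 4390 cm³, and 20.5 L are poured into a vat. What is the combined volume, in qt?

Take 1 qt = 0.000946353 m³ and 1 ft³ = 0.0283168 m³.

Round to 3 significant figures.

0.101 ft³ × 0.0283168 = 0.00286 m³
4390 cm³ × 10⁻⁶ = 0.00439 m³
20.5 L × 0.001 = 0.0205 m³
Total: 0.00286 + 0.00439 + 0.0205 = 0.02775 m³
In qt: 0.02775 / 0.000946353 = 29.3231 qt

29.3 qt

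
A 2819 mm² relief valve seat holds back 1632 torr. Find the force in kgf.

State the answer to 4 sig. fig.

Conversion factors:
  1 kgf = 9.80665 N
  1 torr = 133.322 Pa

1632 torr × 133.322 = 217582 Pa
2819 mm² × 10⁻⁶ = 0.002819 m²
F = P × A = 217582 Pa × 0.002819 m² = 613.364 N
613.364 N ÷ (9.80665 N/kgf) = 62.5457 kgf

62.55 kgf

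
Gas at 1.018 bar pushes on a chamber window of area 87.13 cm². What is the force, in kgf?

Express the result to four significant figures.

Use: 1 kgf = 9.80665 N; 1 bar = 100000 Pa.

90.45 kgf

1.018 bar × 100000 → 101800 Pa
87.13 cm² × 0.0001 → 0.008713 m²
F = P × A = 101800 Pa × 0.008713 m² = 886.983 N
886.983 N ÷ (9.80665 N/kgf) = 90.4471 kgf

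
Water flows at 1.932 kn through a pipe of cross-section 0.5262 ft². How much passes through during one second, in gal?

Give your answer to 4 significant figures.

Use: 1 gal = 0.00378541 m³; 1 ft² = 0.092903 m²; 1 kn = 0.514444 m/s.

12.84 gal

1.932 kn × 0.514444 = 0.993906 m/s
0.5262 ft² × 0.092903 = 0.0488856 m²
V = v × A × t = 0.993906 m/s × 0.0488856 m² × 1 s = 0.0485877 m³
0.0485877 m³ ÷ (0.00378541 m³/gal) = 12.8355 gal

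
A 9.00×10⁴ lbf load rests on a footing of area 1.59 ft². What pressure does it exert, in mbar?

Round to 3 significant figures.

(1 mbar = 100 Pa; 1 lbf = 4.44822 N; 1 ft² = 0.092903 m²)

9.00×10⁴ lbf × 4.44822 → 400340 N
1.59 ft² × 0.092903 → 0.147716 m²
P = F / A = 400340 N / 0.147716 m² = 2.7102×10⁶ Pa
2.7102×10⁶ Pa ÷ (100 Pa/mbar) = 27102 mbar

2.71×10⁴ mbar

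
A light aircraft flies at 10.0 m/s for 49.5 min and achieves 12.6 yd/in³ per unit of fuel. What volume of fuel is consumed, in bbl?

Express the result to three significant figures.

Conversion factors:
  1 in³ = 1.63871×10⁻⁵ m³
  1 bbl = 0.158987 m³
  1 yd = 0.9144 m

0.266 bbl

49.5 min → 2970 s
d = v × t = 10 × 2970 = 29700 m
12.6 yd/in³ → 703080 m/m³
V = d / (distance per unit fuel) = 29700 / 703080 = 0.0422427 m³
In bbl: 0.0422427 / 0.158987 = 0.265699 bbl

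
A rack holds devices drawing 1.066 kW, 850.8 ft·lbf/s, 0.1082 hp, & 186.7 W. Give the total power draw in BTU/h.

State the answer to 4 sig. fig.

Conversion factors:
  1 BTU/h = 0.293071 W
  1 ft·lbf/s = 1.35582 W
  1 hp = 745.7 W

1.066 kW × 1000 → 1066 W
850.8 ft·lbf/s × 1.35582 → 1153.53 W
0.1082 hp × 745.7 → 80.6847 W
186.7 W (already W)
Total: 1066 + 1153.53 + 80.6847 + 186.7 = 2486.91 W
In BTU/h: 2486.91 / 0.293071 = 8485.69 BTU/h

8486 BTU/h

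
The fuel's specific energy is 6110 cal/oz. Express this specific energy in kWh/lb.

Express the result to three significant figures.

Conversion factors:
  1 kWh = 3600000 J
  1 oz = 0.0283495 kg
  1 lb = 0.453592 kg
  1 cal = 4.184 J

0.114 kWh/lb

6110 cal/oz × 4.184 J/cal ÷ 0.0283495 kg/oz = 901753 J/kg
901753 J/kg ÷ 3600000 J/kWh × 0.453592 kg/lb = 0.113619 kWh/lb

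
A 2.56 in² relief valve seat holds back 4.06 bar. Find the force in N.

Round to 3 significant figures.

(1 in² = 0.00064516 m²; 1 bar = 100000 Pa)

4.06 bar × 100000 = 406000 Pa
2.56 in² × 0.00064516 = 0.00165161 m²
F = P × A = 406000 Pa × 0.00165161 m² = 670.554 N

671 N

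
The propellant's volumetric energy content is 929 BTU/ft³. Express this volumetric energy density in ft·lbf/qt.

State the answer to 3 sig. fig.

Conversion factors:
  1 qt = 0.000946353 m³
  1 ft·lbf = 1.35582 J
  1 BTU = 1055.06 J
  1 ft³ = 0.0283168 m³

929 BTU/ft³ × 1055.06 J/BTU ÷ 0.0283168 m³/ft³ = 3.46138×10⁷ J/m³
3.46138×10⁷ J/m³ ÷ 1.35582 J/ft·lbf × 0.000946353 m³/qt = 24160.2 ft·lbf/qt

2.42×10⁴ ft·lbf/qt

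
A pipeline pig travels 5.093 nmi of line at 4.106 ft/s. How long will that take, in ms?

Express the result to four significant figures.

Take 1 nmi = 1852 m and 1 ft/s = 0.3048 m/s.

5.093 nmi × 1852 → 9432.24 m
4.106 ft/s × 0.3048 → 1.25151 m/s
t = d / v = 9432.24 m / 1.25151 m/s = 7536.69 s
7536.69 s ÷ (0.001 s/ms) = 7.53669×10⁶ ms

7.537×10⁶ ms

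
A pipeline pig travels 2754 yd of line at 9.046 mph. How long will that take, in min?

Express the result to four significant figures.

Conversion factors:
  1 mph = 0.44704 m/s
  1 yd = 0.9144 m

2754 yd × 0.9144 = 2518.26 m
9.046 mph × 0.44704 = 4.04392 m/s
t = d / v = 2518.26 m / 4.04392 m/s = 622.727 s
622.727 s ÷ (60 s/min) = 10.3788 min

10.38 min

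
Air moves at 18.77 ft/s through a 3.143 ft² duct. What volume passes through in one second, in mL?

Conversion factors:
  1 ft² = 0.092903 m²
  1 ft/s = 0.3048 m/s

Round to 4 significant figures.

1.671×10⁶ mL

18.77 ft/s × 0.3048 = 5.7211 m/s
3.143 ft² × 0.092903 = 0.291994 m²
V = v × A × t = 5.7211 m/s × 0.291994 m² × 1 s = 1.67053 m³
1.67053 m³ ÷ (10⁻⁶ m³/mL) = 1.67053×10⁶ mL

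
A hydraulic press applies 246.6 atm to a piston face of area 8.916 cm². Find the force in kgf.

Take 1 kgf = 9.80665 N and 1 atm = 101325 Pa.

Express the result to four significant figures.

2272 kgf

246.6 atm × 101325 → 2.49867×10⁷ Pa
8.916 cm² × 0.0001 → 8.916×10⁻⁴ m²
F = P × A = 2.49867×10⁷ Pa × 8.916×10⁻⁴ m² = 22278.1 N
22278.1 N ÷ (9.80665 N/kgf) = 2271.73 kgf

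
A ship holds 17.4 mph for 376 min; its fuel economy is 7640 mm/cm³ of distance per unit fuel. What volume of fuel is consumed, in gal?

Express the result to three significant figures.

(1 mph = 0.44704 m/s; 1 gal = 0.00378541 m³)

6.07 gal

17.4 mph → 7.7785 m/s
376 min → 22560 s
d = v × t = 7.7785 × 22560 = 175483 m
7640 mm/cm³ → 7.64×10⁶ m/m³
V = d / (distance per unit fuel) = 175483 / 7.64×10⁶ = 0.022969 m³
In gal: 0.022969 / 0.00378541 = 6.06777 gal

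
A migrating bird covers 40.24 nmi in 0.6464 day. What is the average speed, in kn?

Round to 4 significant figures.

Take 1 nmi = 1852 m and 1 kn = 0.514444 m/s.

40.24 nmi × 1852 → 74524.5 m
0.6464 day × 86400 → 55849 s
v = d / t = 74524.5 m / 55849 s = 1.33439 m/s
1.33439 m/s ÷ (0.514444 m/s/kn) = 2.59385 kn

2.594 kn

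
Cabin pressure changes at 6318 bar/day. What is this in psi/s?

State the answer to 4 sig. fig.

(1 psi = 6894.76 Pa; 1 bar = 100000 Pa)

6318 bar/day × 100000 Pa/bar ÷ 86400 s/day = 7312.5 Pa/s
7312.5 Pa/s ÷ 6894.76 Pa/psi = 1.06059 psi/s

1.061 psi/s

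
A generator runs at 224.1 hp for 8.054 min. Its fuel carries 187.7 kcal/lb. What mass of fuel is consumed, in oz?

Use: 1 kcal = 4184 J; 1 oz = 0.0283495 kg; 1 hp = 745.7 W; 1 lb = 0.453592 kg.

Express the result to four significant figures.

224.1 hp → 167111 W
8.054 min → 483.24 s
E = P × t = 167111 × 483.24 = 8.07547×10⁷ J
187.7 kcal/lb → 1.73137×10⁶ J/kg
m = E / e_s = 8.07547×10⁷ / 1.73137×10⁶ = 46.6421 kg
In oz: 46.6421 / 0.0283495 = 1645.25 oz

1645 oz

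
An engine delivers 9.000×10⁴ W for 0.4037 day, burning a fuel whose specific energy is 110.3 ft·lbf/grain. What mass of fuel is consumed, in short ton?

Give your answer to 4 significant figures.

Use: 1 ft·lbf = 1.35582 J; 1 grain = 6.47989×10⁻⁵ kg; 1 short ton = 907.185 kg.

1.499 short ton

0.4037 day → 34879.7 s
E = P × t = 90000 × 34879.7 = 3.13917×10⁹ J
110.3 ft·lbf/grain → 2.30786×10⁶ J/kg
m = E / e_s = 3.13917×10⁹ / 2.30786×10⁶ = 1360.21 kg
In short ton: 1360.21 / 907.185 = 1.49937 short ton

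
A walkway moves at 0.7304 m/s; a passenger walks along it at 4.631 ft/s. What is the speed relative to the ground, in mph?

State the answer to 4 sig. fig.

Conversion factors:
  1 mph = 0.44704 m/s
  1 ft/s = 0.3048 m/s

4.791 mph

0.7304 m/s (already m/s)
4.631 ft/s × 0.3048 = 1.41153 m/s
Sum: 0.7304 + 1.41153 = 2.14193 m/s
In mph: 2.14193 / 0.44704 = 4.79136 mph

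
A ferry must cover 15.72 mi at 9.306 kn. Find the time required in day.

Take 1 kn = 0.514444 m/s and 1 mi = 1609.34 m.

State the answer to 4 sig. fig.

15.72 mi × 1609.34 = 25298.8 m
9.306 kn × 0.514444 = 4.78742 m/s
t = d / v = 25298.8 m / 4.78742 m/s = 5284.43 s
5284.43 s ÷ (86400 s/day) = 0.0611624 day

0.06116 day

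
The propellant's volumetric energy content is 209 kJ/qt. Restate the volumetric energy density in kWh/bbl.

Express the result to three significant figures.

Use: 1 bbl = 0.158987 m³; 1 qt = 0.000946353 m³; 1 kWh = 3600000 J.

9.75 kWh/bbl

209 kJ/qt × 1000 J/kJ ÷ 0.000946353 m³/qt = 2.20848×10⁸ J/m³
2.20848×10⁸ J/m³ ÷ 3600000 J/kWh × 0.158987 m³/bbl = 9.75332 kWh/bbl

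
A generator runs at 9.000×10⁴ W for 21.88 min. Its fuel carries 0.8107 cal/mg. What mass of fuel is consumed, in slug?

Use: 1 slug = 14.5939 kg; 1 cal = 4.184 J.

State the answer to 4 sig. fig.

2.387 slug

21.88 min → 1312.8 s
E = P × t = 90000 × 1312.8 = 1.18152×10⁸ J
0.8107 cal/mg → 3.39197×10⁶ J/kg
m = E / e_s = 1.18152×10⁸ / 3.39197×10⁶ = 34.8329 kg
In slug: 34.8329 / 14.5939 = 2.38681 slug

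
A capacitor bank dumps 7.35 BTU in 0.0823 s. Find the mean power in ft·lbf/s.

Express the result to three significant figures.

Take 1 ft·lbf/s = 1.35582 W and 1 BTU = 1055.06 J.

7.35 BTU × 1055.06 = 7754.69 J
P = E / t = 7754.69 J / 0.0823 s = 94224.7 W
94224.7 W ÷ (1.35582 W/ft·lbf/s) = 69496.5 ft·lbf/s

6.95×10⁴ ft·lbf/s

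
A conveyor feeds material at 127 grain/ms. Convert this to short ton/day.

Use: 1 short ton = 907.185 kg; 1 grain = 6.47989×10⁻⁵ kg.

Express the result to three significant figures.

784 short ton/day

127 grain/ms × 6.47989×10⁻⁵ kg/grain ÷ 0.001 s/ms = 8.22946 kg/s
8.22946 kg/s ÷ 907.185 kg/short ton × 86400 s/day = 783.771 short ton/day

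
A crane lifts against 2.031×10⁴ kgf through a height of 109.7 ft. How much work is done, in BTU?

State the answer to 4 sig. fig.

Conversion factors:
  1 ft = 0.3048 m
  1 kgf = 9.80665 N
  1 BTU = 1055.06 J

6312 BTU

2.031×10⁴ kgf × 9.80665 → 199173 N
109.7 ft × 0.3048 → 33.4366 m
W = F × d = 199173 N × 33.4366 m = 6.65967×10⁶ J
6.65967×10⁶ J ÷ (1055.06 J/BTU) = 6312.12 BTU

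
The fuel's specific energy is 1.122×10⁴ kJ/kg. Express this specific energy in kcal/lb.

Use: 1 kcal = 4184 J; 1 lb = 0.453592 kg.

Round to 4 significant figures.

1216 kcal/lb

1.122×10⁴ kJ/kg × 1000 J/kJ = 1.122×10⁷ J/kg
1.122×10⁷ J/kg ÷ 4184 J/kcal × 0.453592 kg/lb = 1216.37 kcal/lb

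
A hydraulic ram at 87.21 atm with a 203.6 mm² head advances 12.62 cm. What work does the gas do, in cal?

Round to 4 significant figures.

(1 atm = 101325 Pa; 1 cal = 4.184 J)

87.21 atm → 8.83655×10⁶ Pa
203.6 mm² → 2.036×10⁻⁴ m²
F = P × A = 8.83655×10⁶ × 2.036×10⁻⁴ = 1799.12 N
12.62 cm → 0.1262 m
W = F × d = 1799.12 × 0.1262 = 227.049 J
In cal: 227.049 / 4.184 = 54.266 cal

54.27 cal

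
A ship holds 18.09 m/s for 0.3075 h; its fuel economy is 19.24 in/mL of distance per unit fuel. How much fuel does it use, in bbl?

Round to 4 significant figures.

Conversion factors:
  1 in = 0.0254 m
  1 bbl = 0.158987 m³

0.2577 bbl

0.3075 h → 1107 s
d = v × t = 18.09 × 1107 = 20025.6 m
19.24 in/mL → 488696 m/m³
V = d / (distance per unit fuel) = 20025.6 / 488696 = 0.0409776 m³
In bbl: 0.0409776 / 0.158987 = 0.257742 bbl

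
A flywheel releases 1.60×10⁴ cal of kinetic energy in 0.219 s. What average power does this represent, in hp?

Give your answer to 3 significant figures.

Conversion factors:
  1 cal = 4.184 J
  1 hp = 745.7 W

1.60×10⁴ cal × 4.184 → 66944 J
P = E / t = 66944 J / 0.219 s = 305680 W
305680 W ÷ (745.7 W/hp) = 409.924 hp

410 hp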